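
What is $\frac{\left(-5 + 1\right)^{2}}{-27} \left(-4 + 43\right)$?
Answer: $- \frac{208}{9} \approx -23.111$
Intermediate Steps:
$\frac{\left(-5 + 1\right)^{2}}{-27} \left(-4 + 43\right) = \left(-4\right)^{2} \left(- \frac{1}{27}\right) 39 = 16 \left(- \frac{1}{27}\right) 39 = \left(- \frac{16}{27}\right) 39 = - \frac{208}{9}$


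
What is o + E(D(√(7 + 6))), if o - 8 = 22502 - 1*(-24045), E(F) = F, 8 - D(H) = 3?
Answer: 46560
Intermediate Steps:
D(H) = 5 (D(H) = 8 - 1*3 = 8 - 3 = 5)
o = 46555 (o = 8 + (22502 - 1*(-24045)) = 8 + (22502 + 24045) = 8 + 46547 = 46555)
o + E(D(√(7 + 6))) = 46555 + 5 = 46560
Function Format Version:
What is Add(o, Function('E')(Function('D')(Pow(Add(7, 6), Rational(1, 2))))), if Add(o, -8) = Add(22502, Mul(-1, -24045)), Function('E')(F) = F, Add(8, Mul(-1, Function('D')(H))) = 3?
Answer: 46560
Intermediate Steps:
Function('D')(H) = 5 (Function('D')(H) = Add(8, Mul(-1, 3)) = Add(8, -3) = 5)
o = 46555 (o = Add(8, Add(22502, Mul(-1, -24045))) = Add(8, Add(22502, 24045)) = Add(8, 46547) = 46555)
Add(o, Function('E')(Function('D')(Pow(Add(7, 6), Rational(1, 2))))) = Add(46555, 5) = 46560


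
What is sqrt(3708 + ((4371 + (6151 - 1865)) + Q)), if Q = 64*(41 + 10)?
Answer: sqrt(15629) ≈ 125.02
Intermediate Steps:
Q = 3264 (Q = 64*51 = 3264)
sqrt(3708 + ((4371 + (6151 - 1865)) + Q)) = sqrt(3708 + ((4371 + (6151 - 1865)) + 3264)) = sqrt(3708 + ((4371 + 4286) + 3264)) = sqrt(3708 + (8657 + 3264)) = sqrt(3708 + 11921) = sqrt(15629)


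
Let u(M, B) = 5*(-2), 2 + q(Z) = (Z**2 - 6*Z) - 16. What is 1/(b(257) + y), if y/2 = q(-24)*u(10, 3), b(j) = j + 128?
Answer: -1/13655 ≈ -7.3233e-5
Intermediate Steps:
b(j) = 128 + j
q(Z) = -18 + Z**2 - 6*Z (q(Z) = -2 + ((Z**2 - 6*Z) - 16) = -2 + (-16 + Z**2 - 6*Z) = -18 + Z**2 - 6*Z)
u(M, B) = -10
y = -14040 (y = 2*((-18 + (-24)**2 - 6*(-24))*(-10)) = 2*((-18 + 576 + 144)*(-10)) = 2*(702*(-10)) = 2*(-7020) = -14040)
1/(b(257) + y) = 1/((128 + 257) - 14040) = 1/(385 - 14040) = 1/(-13655) = -1/13655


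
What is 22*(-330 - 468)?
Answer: -17556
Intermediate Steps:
22*(-330 - 468) = 22*(-798) = -17556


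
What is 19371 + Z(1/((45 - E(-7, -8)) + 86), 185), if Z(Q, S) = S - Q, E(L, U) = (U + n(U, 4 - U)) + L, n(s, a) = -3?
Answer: 2913843/149 ≈ 19556.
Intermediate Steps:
E(L, U) = -3 + L + U (E(L, U) = (U - 3) + L = (-3 + U) + L = -3 + L + U)
19371 + Z(1/((45 - E(-7, -8)) + 86), 185) = 19371 + (185 - 1/((45 - (-3 - 7 - 8)) + 86)) = 19371 + (185 - 1/((45 - 1*(-18)) + 86)) = 19371 + (185 - 1/((45 + 18) + 86)) = 19371 + (185 - 1/(63 + 86)) = 19371 + (185 - 1/149) = 19371 + 27564/149 = 2913843/149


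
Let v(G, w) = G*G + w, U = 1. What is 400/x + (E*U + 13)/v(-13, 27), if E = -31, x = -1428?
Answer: -1859/4998 ≈ -0.37195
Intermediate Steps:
v(G, w) = w + G**2 (v(G, w) = G**2 + w = w + G**2)
400/x + (E*U + 13)/v(-13, 27) = 400/(-1428) + (-31*1 + 13)/(27 + (-13)**2) = 400*(-1/1428) + (-31 + 13)/(27 + 169) = -100/357 - 18/196 = -100/357 - 18*1/196 = -100/357 - 9/98 = -1859/4998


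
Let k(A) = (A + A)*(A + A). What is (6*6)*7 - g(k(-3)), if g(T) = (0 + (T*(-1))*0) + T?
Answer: 216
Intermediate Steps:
k(A) = 4*A² (k(A) = (2*A)*(2*A) = 4*A²)
g(T) = T (g(T) = (0 - T*0) + T = (0 + 0) + T = 0 + T = T)
(6*6)*7 - g(k(-3)) = (6*6)*7 - 4*(-3)² = 36*7 - 4*9 = 252 - 1*36 = 252 - 36 = 216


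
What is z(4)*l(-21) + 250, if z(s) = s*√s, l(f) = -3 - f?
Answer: 394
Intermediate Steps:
z(s) = s^(3/2)
z(4)*l(-21) + 250 = 4^(3/2)*(-3 - 1*(-21)) + 250 = 8*(-3 + 21) + 250 = 8*18 + 250 = 144 + 250 = 394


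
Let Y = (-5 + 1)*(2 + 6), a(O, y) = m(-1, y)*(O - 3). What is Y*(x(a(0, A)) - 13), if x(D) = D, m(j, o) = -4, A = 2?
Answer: 32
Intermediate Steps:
a(O, y) = 12 - 4*O (a(O, y) = -4*(O - 3) = -4*(-3 + O) = 12 - 4*O)
Y = -32 (Y = -4*8 = -32)
Y*(x(a(0, A)) - 13) = -32*((12 - 4*0) - 13) = -32*((12 + 0) - 13) = -32*(12 - 13) = -32*(-1) = 32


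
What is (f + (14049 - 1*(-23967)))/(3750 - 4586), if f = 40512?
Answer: -19632/209 ≈ -93.933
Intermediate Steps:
(f + (14049 - 1*(-23967)))/(3750 - 4586) = (40512 + (14049 - 1*(-23967)))/(3750 - 4586) = (40512 + (14049 + 23967))/(-836) = (40512 + 38016)*(-1/836) = 78528*(-1/836) = -19632/209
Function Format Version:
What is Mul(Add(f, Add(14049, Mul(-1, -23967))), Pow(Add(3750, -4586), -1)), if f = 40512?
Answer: Rational(-19632, 209) ≈ -93.933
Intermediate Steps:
Mul(Add(f, Add(14049, Mul(-1, -23967))), Pow(Add(3750, -4586), -1)) = Mul(Add(40512, Add(14049, Mul(-1, -23967))), Pow(Add(3750, -4586), -1)) = Mul(Add(40512, Add(14049, 23967)), Pow(-836, -1)) = Mul(Add(40512, 38016), Rational(-1, 836)) = Mul(78528, Rational(-1, 836)) = Rational(-19632, 209)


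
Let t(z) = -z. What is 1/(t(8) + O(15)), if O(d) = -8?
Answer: -1/16 ≈ -0.062500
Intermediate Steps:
1/(t(8) + O(15)) = 1/(-1*8 - 8) = 1/(-8 - 8) = 1/(-16) = -1/16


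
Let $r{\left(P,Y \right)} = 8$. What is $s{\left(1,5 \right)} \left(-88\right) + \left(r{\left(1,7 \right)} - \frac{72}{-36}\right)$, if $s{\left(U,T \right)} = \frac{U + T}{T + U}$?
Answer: $-78$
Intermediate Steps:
$s{\left(U,T \right)} = 1$ ($s{\left(U,T \right)} = \frac{T + U}{T + U} = 1$)
$s{\left(1,5 \right)} \left(-88\right) + \left(r{\left(1,7 \right)} - \frac{72}{-36}\right) = 1 \left(-88\right) + \left(8 - \frac{72}{-36}\right) = -88 + \left(8 - -2\right) = -88 + \left(8 + 2\right) = -88 + 10 = -78$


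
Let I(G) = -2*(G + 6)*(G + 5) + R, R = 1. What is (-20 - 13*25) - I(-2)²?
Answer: -874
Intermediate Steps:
I(G) = 1 - 2*(5 + G)*(6 + G) (I(G) = -2*(G + 6)*(G + 5) + 1 = -2*(6 + G)*(5 + G) + 1 = -2*(5 + G)*(6 + G) + 1 = 1 - 2*(5 + G)*(6 + G))
(-20 - 13*25) - I(-2)² = (-20 - 13*25) - (-59 - 22*(-2) - 2*(-2)²)² = (-20 - 325) - (-59 + 44 - 2*4)² = -345 - (-59 + 44 - 8)² = -345 - 1*(-23)² = -345 - 1*529 = -345 - 529 = -874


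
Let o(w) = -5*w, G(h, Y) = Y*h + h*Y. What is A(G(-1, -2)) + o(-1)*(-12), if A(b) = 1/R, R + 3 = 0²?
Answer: -181/3 ≈ -60.333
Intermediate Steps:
G(h, Y) = 2*Y*h (G(h, Y) = Y*h + Y*h = 2*Y*h)
R = -3 (R = -3 + 0² = -3 + 0 = -3)
A(b) = -⅓ (A(b) = 1/(-3) = -⅓)
A(G(-1, -2)) + o(-1)*(-12) = -⅓ - 5*(-1)*(-12) = -⅓ + 5*(-12) = -⅓ - 60 = -181/3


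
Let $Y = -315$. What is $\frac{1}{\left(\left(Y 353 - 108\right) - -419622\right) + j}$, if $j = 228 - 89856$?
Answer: $\frac{1}{218691} \approx 4.5727 \cdot 10^{-6}$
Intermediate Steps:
$j = -89628$ ($j = 228 - 89856 = -89628$)
$\frac{1}{\left(\left(Y 353 - 108\right) - -419622\right) + j} = \frac{1}{\left(\left(\left(-315\right) 353 - 108\right) - -419622\right) - 89628} = \frac{1}{\left(\left(-111195 - 108\right) + 419622\right) - 89628} = \frac{1}{\left(-111303 + 419622\right) - 89628} = \frac{1}{308319 - 89628} = \frac{1}{218691}$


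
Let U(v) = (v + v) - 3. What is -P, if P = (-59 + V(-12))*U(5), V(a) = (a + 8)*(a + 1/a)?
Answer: 224/3 ≈ 74.667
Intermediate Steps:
U(v) = -3 + 2*v (U(v) = 2*v - 3 = -3 + 2*v)
V(a) = (8 + a)*(a + 1/a)
P = -224/3 (P = (-59 + (1 + (-12)**2 + 8*(-12) + 8/(-12)))*(-3 + 2*5) = (-59 + (1 + 144 - 96 + 8*(-1/12)))*(-3 + 10) = (-59 + (1 + 144 - 96 - 2/3))*7 = (-59 + 145/3)*7 = -32/3*7 = -224/3 ≈ -74.667)
-P = -1*(-224/3) = 224/3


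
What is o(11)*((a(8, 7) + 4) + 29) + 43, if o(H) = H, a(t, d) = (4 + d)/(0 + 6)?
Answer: 2557/6 ≈ 426.17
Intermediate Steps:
a(t, d) = ⅔ + d/6 (a(t, d) = (4 + d)/6 = (4 + d)*(⅙) = ⅔ + d/6)
o(11)*((a(8, 7) + 4) + 29) + 43 = 11*(((⅔ + (⅙)*7) + 4) + 29) + 43 = 11*(((⅔ + 7/6) + 4) + 29) + 43 = 11*((11/6 + 4) + 29) + 43 = 11*(35/6 + 29) + 43 = 11*(209/6) + 43 = 2299/6 + 43 = 2557/6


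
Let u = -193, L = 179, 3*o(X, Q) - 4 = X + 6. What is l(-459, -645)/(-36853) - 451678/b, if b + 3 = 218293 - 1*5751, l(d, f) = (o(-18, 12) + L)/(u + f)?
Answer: -41847150552545/19691407214238 ≈ -2.1251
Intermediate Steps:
o(X, Q) = 10/3 + X/3 (o(X, Q) = 4/3 + (X + 6)/3 = 4/3 + (6 + X)/3 = 4/3 + (2 + X/3) = 10/3 + X/3)
l(d, f) = 529/(3*(-193 + f)) (l(d, f) = ((10/3 + (1/3)*(-18)) + 179)/(-193 + f) = ((10/3 - 6) + 179)/(-193 + f) = (-8/3 + 179)/(-193 + f) = 529/(3*(-193 + f)))
b = 212539 (b = -3 + (218293 - 1*5751) = -3 + (218293 - 5751) = -3 + 212542 = 212539)
l(-459, -645)/(-36853) - 451678/b = (529/(3*(-193 - 645)))/(-36853) - 451678/212539 = ((529/3)/(-838))*(-1/36853) - 451678*1/212539 = ((529/3)*(-1/838))*(-1/36853) - 451678/212539 = -529/2514*(-1/36853) - 451678/212539 = 529/92648442 - 451678/212539 = -41847150552545/19691407214238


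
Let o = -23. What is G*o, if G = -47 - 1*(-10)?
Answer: 851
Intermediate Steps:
G = -37 (G = -47 + 10 = -37)
G*o = -37*(-23) = 851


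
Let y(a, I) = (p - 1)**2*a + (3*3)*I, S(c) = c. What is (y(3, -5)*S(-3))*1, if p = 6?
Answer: -90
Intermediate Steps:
y(a, I) = 9*I + 25*a (y(a, I) = (6 - 1)**2*a + (3*3)*I = 5**2*a + 9*I = 25*a + 9*I = 9*I + 25*a)
(y(3, -5)*S(-3))*1 = ((9*(-5) + 25*3)*(-3))*1 = ((-45 + 75)*(-3))*1 = (30*(-3))*1 = -90*1 = -90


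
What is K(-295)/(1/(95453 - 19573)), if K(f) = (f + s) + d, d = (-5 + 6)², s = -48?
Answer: -25950960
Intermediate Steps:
d = 1 (d = 1² = 1)
K(f) = -47 + f (K(f) = (f - 48) + 1 = (-48 + f) + 1 = -47 + f)
K(-295)/(1/(95453 - 19573)) = (-47 - 295)/(1/(95453 - 19573)) = -342/(1/75880) = -342/1/75880 = -342*75880 = -25950960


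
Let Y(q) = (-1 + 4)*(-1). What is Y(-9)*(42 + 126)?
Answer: -504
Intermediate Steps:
Y(q) = -3 (Y(q) = 3*(-1) = -3)
Y(-9)*(42 + 126) = -3*(42 + 126) = -3*168 = -504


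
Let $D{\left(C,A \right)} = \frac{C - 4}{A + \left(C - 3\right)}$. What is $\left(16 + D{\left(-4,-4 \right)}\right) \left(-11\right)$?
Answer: $-184$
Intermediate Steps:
$D{\left(C,A \right)} = \frac{-4 + C}{-3 + A + C}$ ($D{\left(C,A \right)} = \frac{-4 + C}{A + \left(-3 + C\right)} = \frac{-4 + C}{-3 + A + C}$)
$\left(16 + D{\left(-4,-4 \right)}\right) \left(-11\right) = \left(16 + \frac{-4 - 4}{-3 - 4 - 4}\right) \left(-11\right) = \left(16 + \frac{1}{-11} \left(-8\right)\right) \left(-11\right) = \left(16 - - \frac{8}{11}\right) \left(-11\right) = \left(16 + \frac{8}{11}\right) \left(-11\right) = \frac{184}{11} \left(-11\right) = -184$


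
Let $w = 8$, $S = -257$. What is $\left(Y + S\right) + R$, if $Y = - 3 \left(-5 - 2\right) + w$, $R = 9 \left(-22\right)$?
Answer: $-426$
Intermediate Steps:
$R = -198$
$Y = 29$ ($Y = - 3 \left(-5 - 2\right) + 8 = \left(-3\right) \left(-7\right) + 8 = 21 + 8 = 29$)
$\left(Y + S\right) + R = \left(29 - 257\right) - 198 = -228 - 198 = -426$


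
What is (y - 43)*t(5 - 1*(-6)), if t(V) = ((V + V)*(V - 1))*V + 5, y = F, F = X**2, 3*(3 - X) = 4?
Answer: -877850/9 ≈ -97539.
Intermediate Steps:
X = 5/3 (X = 3 - 1/3*4 = 3 - 4/3 = 5/3 ≈ 1.6667)
F = 25/9 (F = (5/3)**2 = 25/9 ≈ 2.7778)
y = 25/9 ≈ 2.7778
t(V) = 5 + 2*V**2*(-1 + V) (t(V) = ((2*V)*(-1 + V))*V + 5 = (2*V*(-1 + V))*V + 5 = 2*V**2*(-1 + V) + 5 = 5 + 2*V**2*(-1 + V))
(y - 43)*t(5 - 1*(-6)) = (25/9 - 43)*(5 - 2*(5 - 1*(-6))**2 + 2*(5 - 1*(-6))**3) = -362*(5 - 2*(5 + 6)**2 + 2*(5 + 6)**3)/9 = -362*(5 - 2*11**2 + 2*11**3)/9 = -362*(5 - 2*121 + 2*1331)/9 = -362*(5 - 242 + 2662)/9 = -362/9*2425 = -877850/9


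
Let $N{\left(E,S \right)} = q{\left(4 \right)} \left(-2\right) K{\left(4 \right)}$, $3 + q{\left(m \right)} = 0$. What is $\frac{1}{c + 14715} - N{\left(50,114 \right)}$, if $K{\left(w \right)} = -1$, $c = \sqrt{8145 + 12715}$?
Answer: $\frac{259815381}{43302073} - \frac{2 \sqrt{5215}}{216510365} \approx 6.0001$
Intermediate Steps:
$c = 2 \sqrt{5215}$ ($c = \sqrt{20860} = 2 \sqrt{5215} \approx 144.43$)
$q{\left(m \right)} = -3$ ($q{\left(m \right)} = -3 + 0 = -3$)
$N{\left(E,S \right)} = -6$ ($N{\left(E,S \right)} = \left(-3\right) \left(-2\right) \left(-1\right) = 6 \left(-1\right) = -6$)
$\frac{1}{c + 14715} - N{\left(50,114 \right)} = \frac{1}{2 \sqrt{5215} + 14715} - -6 = \frac{1}{14715 + 2 \sqrt{5215}} + 6 = 6 + \frac{1}{14715 + 2 \sqrt{5215}}$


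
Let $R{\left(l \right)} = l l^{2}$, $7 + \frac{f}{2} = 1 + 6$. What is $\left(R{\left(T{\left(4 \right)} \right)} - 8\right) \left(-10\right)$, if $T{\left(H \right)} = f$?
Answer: $80$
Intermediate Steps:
$f = 0$ ($f = -14 + 2 \left(1 + 6\right) = -14 + 2 \cdot 7 = -14 + 14 = 0$)
$T{\left(H \right)} = 0$
$R{\left(l \right)} = l^{3}$
$\left(R{\left(T{\left(4 \right)} \right)} - 8\right) \left(-10\right) = \left(0^{3} - 8\right) \left(-10\right) = \left(0 - 8\right) \left(-10\right) = \left(-8\right) \left(-10\right) = 80$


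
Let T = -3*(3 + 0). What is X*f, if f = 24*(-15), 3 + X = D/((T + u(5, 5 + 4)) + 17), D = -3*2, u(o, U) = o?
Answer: 16200/13 ≈ 1246.2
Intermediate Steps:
T = -9 (T = -3*3 = -9)
D = -6
X = -45/13 (X = -3 - 6/((-9 + 5) + 17) = -3 - 6/(-4 + 17) = -3 - 6/13 = -45/13 ≈ -3.4615)
f = -360
X*f = -45/13*(-360) = 16200/13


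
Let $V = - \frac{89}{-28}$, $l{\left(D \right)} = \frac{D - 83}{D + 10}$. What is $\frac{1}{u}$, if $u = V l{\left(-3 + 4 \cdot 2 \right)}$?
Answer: $- \frac{70}{1157} \approx -0.060501$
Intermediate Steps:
$l{\left(D \right)} = \frac{-83 + D}{10 + D}$
$V = \frac{89}{28}$ ($V = \left(-89\right) \left(- \frac{1}{28}\right) = \frac{89}{28} \approx 3.1786$)
$u = - \frac{1157}{70}$ ($u = \frac{89 \frac{-83 + \left(-3 + 4 \cdot 2\right)}{10 + \left(-3 + 4 \cdot 2\right)}}{28} = \frac{89 \frac{-83 + \left(-3 + 8\right)}{10 + \left(-3 + 8\right)}}{28} = \frac{89 \frac{-83 + 5}{10 + 5}}{28} = \frac{89 \cdot \frac{1}{15} \left(-78\right)}{28} = \frac{89}{28} \left(- \frac{26}{5}\right) = - \frac{1157}{70} \approx -16.529$)
$\frac{1}{u} = \frac{1}{- \frac{1157}{70}} = - \frac{70}{1157}$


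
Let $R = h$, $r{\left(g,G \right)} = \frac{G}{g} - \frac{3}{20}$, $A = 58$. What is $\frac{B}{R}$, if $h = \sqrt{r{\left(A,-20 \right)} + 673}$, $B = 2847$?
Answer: $\frac{5694 \sqrt{56557685}}{390053} \approx 109.78$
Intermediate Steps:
$r{\left(g,G \right)} = - \frac{3}{20} + \frac{G}{g}$ ($r{\left(g,G \right)} = \frac{G}{g} - \frac{3}{20} = - \frac{3}{20} + \frac{G}{g}$)
$h = \frac{\sqrt{56557685}}{290}$ ($h = \sqrt{\left(- \frac{3}{20} - \frac{20}{58}\right) + 673} = \sqrt{\left(- \frac{3}{20} - \frac{10}{29}\right) + 673} = \sqrt{- \frac{287}{580} + 673} = \sqrt{\frac{390053}{580}} = \frac{\sqrt{56557685}}{290} \approx 25.933$)
$R = \frac{\sqrt{56557685}}{290} \approx 25.933$
$\frac{B}{R} = \frac{2847}{\frac{1}{290} \sqrt{56557685}} = 2847 \frac{2 \sqrt{56557685}}{390053} = \frac{5694 \sqrt{56557685}}{390053}$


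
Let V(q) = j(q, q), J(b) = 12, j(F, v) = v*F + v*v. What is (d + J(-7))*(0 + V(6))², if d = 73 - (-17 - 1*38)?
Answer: 725760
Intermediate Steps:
j(F, v) = v² + F*v (j(F, v) = F*v + v² = v² + F*v)
V(q) = 2*q² (V(q) = q*(q + q) = q*(2*q) = 2*q²)
d = 128 (d = 73 - (-17 - 38) = 73 - 1*(-55) = 73 + 55 = 128)
(d + J(-7))*(0 + V(6))² = (128 + 12)*(0 + 2*6²)² = 140*(0 + 2*36)² = 140*(0 + 72)² = 140*72² = 140*5184 = 725760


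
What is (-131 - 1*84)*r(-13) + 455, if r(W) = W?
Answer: 3250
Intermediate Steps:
(-131 - 1*84)*r(-13) + 455 = (-131 - 1*84)*(-13) + 455 = (-131 - 84)*(-13) + 455 = -215*(-13) + 455 = 2795 + 455 = 3250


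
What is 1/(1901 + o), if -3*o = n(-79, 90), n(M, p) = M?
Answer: 3/5782 ≈ 0.00051885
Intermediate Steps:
o = 79/3 (o = -⅓*(-79) = 79/3 ≈ 26.333)
1/(1901 + o) = 1/(1901 + 79/3) = 1/(5782/3) = 3/5782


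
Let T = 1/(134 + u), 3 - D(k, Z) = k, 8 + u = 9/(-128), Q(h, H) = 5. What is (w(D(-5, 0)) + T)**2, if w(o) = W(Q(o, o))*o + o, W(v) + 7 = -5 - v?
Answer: 4256398114816/259822161 ≈ 16382.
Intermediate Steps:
u = -1033/128 (u = -8 + 9/(-128) = -8 + 9*(-1/128) = -8 - 9/128 = -1033/128 ≈ -8.0703)
D(k, Z) = 3 - k
W(v) = -12 - v (W(v) = -7 + (-5 - v) = -12 - v)
T = 128/16119 (T = 1/(134 - 1033/128) = 1/(16119/128) = 128/16119 ≈ 0.0079409)
w(o) = -16*o (w(o) = (-12 - 1*5)*o + o = (-12 - 5)*o + o = -17*o + o = -16*o)
(w(D(-5, 0)) + T)**2 = (-16*(3 - 1*(-5)) + 128/16119)**2 = (-16*(3 + 5) + 128/16119)**2 = (-16*8 + 128/16119)**2 = (-128 + 128/16119)**2 = (-2063104/16119)**2 = 4256398114816/259822161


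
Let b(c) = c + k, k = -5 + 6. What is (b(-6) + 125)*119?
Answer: 14280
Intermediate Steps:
k = 1
b(c) = 1 + c (b(c) = c + 1 = 1 + c)
(b(-6) + 125)*119 = ((1 - 6) + 125)*119 = (-5 + 125)*119 = 120*119 = 14280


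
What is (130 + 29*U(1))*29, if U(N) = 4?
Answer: 7134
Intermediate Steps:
(130 + 29*U(1))*29 = (130 + 29*4)*29 = (130 + 116)*29 = 246*29 = 7134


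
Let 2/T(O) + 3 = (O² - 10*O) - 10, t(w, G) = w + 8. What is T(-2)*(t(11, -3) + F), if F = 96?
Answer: 230/11 ≈ 20.909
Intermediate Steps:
t(w, G) = 8 + w
T(O) = 2/(-13 + O² - 10*O) (T(O) = 2/(-3 + ((O² - 10*O) - 10)) = 2/(-3 + (-10 + O² - 10*O)) = 2/(-13 + O² - 10*O))
T(-2)*(t(11, -3) + F) = (2/(-13 + (-2)² - 10*(-2)))*((8 + 11) + 96) = (2/(-13 + 4 + 20))*(19 + 96) = (2/11)*115 = 230/11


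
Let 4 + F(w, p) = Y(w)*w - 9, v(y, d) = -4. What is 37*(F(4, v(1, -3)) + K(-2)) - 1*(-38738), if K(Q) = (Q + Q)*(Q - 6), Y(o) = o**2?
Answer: 41809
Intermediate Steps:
K(Q) = 2*Q*(-6 + Q) (K(Q) = (2*Q)*(-6 + Q) = 2*Q*(-6 + Q))
F(w, p) = -13 + w**3 (F(w, p) = -4 + (w**2*w - 9) = -4 + (w**3 - 9) = -4 + (-9 + w**3) = -13 + w**3)
37*(F(4, v(1, -3)) + K(-2)) - 1*(-38738) = 37*((-13 + 4**3) + 2*(-2)*(-6 - 2)) - 1*(-38738) = 37*((-13 + 64) + 2*(-2)*(-8)) + 38738 = 37*(51 + 32) + 38738 = 37*83 + 38738 = 3071 + 38738 = 41809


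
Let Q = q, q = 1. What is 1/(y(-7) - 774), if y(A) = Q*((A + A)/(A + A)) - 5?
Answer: -1/778 ≈ -0.0012853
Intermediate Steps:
Q = 1
y(A) = -4 (y(A) = 1*((A + A)/(A + A)) - 5 = 1*((2*A)/((2*A))) - 5 = 1*((2*A)*(1/(2*A))) - 5 = 1*1 - 5 = 1 - 5 = -4)
1/(y(-7) - 774) = 1/(-4 - 774) = 1/(-778) = -1/778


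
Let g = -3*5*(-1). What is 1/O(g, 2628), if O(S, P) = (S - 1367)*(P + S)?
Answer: -1/3573336 ≈ -2.7985e-7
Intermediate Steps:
g = 15 (g = -15*(-1) = 15)
O(S, P) = (-1367 + S)*(P + S)
1/O(g, 2628) = 1/(15² - 1367*2628 - 1367*15 + 2628*15) = 1/(225 - 3592476 - 20505 + 39420) = 1/(-3573336) = -1/3573336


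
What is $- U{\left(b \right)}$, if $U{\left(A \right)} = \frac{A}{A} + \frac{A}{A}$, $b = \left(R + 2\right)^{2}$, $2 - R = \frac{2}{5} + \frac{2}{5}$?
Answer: $-2$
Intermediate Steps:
$R = \frac{6}{5}$ ($R = 2 - \left(\frac{2}{5} + \frac{2}{5}\right) = 2 - \frac{4}{5} = \frac{6}{5} \approx 1.2$)
$b = \frac{256}{25}$ ($b = \left(\frac{6}{5} + 2\right)^{2} = \left(\frac{16}{5}\right)^{2} = \frac{256}{25} \approx 10.24$)
$U{\left(A \right)} = 2$ ($U{\left(A \right)} = 1 + 1 = 2$)
$- U{\left(b \right)} = \left(-1\right) 2 = -2$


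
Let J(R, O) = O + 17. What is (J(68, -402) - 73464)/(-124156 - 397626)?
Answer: 73849/521782 ≈ 0.14153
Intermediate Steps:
J(R, O) = 17 + O
(J(68, -402) - 73464)/(-124156 - 397626) = ((17 - 402) - 73464)/(-124156 - 397626) = (-385 - 73464)/(-521782) = -73849*(-1/521782) = 73849/521782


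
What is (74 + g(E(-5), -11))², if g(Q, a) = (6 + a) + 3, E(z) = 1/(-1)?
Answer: 5184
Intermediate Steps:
E(z) = -1 (E(z) = 1*(-1) = -1)
g(Q, a) = 9 + a
(74 + g(E(-5), -11))² = (74 + (9 - 11))² = (74 - 2)² = 72² = 5184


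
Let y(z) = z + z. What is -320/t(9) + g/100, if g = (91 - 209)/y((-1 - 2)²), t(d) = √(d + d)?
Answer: -59/900 - 160*√2/3 ≈ -75.490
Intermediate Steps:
t(d) = √2*√d (t(d) = √(2*d) = √2*√d)
y(z) = 2*z
g = -59/9 (g = (91 - 209)/((2*(-1 - 2)²)) = -118/(2*(-3)²) = -118/(2*9) = -118/18 = -118*1/18 = -59/9 ≈ -6.5556)
-320/t(9) + g/100 = -320*√2/6 - 59/9/100 = -320*√2/6 - 59/9*1/100 = -320*√2/6 - 59/900 = -160*√2/3 - 59/900 = -59/900 - 160*√2/3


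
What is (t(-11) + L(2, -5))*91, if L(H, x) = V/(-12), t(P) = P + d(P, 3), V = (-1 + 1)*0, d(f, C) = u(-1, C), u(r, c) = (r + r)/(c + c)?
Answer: -3094/3 ≈ -1031.3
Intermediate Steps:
u(r, c) = r/c (u(r, c) = (2*r)/((2*c)) = (2*r)*(1/(2*c)) = r/c)
d(f, C) = -1/C
V = 0 (V = 0*0 = 0)
t(P) = -1/3 + P (t(P) = P - 1/3 = -1/3 + P)
L(H, x) = 0 (L(H, x) = 0/(-12) = 0*(-1/12) = 0)
(t(-11) + L(2, -5))*91 = ((-1/3 - 11) + 0)*91 = (-34/3 + 0)*91 = -34/3*91 = -3094/3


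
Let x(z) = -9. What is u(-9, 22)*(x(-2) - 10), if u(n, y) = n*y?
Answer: 3762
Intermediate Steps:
u(-9, 22)*(x(-2) - 10) = (-9*22)*(-9 - 10) = -198*(-19) = 3762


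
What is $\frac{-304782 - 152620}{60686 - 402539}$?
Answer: $\frac{26906}{20109} \approx 1.338$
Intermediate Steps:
$\frac{-304782 - 152620}{60686 - 402539} = \frac{-304782 - 152620}{-341853} = \left(-457402\right) \left(- \frac{1}{341853}\right) = \frac{26906}{20109}$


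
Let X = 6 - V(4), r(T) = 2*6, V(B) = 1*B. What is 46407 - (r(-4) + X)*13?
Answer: 46225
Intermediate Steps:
V(B) = B
r(T) = 12
X = 2 (X = 6 - 1*4 = 6 - 4 = 2)
46407 - (r(-4) + X)*13 = 46407 - (12 + 2)*13 = 46407 - 1*14*13 = 46407 - 14*13 = 46407 - 182 = 46225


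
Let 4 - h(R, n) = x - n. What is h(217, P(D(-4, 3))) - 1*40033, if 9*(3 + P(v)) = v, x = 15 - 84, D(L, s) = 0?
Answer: -39963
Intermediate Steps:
x = -69
P(v) = -3 + v/9
h(R, n) = 73 + n (h(R, n) = 4 - (-69 - n) = 4 + (69 + n) = 73 + n)
h(217, P(D(-4, 3))) - 1*40033 = (73 + (-3 + (⅑)*0)) - 1*40033 = (73 + (-3 + 0)) - 40033 = (73 - 3) - 40033 = 70 - 40033 = -39963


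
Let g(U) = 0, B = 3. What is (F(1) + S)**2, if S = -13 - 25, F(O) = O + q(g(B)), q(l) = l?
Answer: 1369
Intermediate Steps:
F(O) = O (F(O) = O + 0 = O)
S = -38
(F(1) + S)**2 = (1 - 38)**2 = (-37)**2 = 1369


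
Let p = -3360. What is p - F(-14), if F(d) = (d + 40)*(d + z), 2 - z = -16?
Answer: -3464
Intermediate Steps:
z = 18 (z = 2 - 1*(-16) = 2 + 16 = 18)
F(d) = (18 + d)*(40 + d) (F(d) = (d + 40)*(d + 18) = (40 + d)*(18 + d) = (18 + d)*(40 + d))
p - F(-14) = -3360 - (720 + (-14)² + 58*(-14)) = -3360 - (720 + 196 - 812) = -3360 - 1*104 = -3360 - 104 = -3464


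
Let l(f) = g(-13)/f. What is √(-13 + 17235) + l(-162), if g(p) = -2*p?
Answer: -13/81 + √17222 ≈ 131.07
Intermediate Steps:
l(f) = 26/f (l(f) = (-2*(-13))/f = 26/f)
√(-13 + 17235) + l(-162) = √(-13 + 17235) + 26/(-162) = √17222 + 26*(-1/162) = √17222 - 13/81 = -13/81 + √17222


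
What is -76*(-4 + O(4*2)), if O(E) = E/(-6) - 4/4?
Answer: 1444/3 ≈ 481.33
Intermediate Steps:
O(E) = -1 - E/6 (O(E) = E*(-⅙) - 4*¼ = -E/6 - 1 = -1 - E/6)
-76*(-4 + O(4*2)) = -76*(-4 + (-1 - 2*2/3)) = -76*(-4 + (-1 - ⅙*8)) = -76*(-4 + (-1 - 4/3)) = -76*(-4 - 7/3) = -76*(-19/3) = 1444/3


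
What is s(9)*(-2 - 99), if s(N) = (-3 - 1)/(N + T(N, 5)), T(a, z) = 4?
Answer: 404/13 ≈ 31.077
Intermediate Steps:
s(N) = -4/(4 + N) (s(N) = (-3 - 1)/(N + 4) = -4/(4 + N))
s(9)*(-2 - 99) = (-4/(4 + 9))*(-2 - 99) = -4/13*(-101) = 404/13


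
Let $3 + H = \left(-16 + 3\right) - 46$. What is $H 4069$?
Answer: $-252278$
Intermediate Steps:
$H = -62$ ($H = -3 + \left(\left(-16 + 3\right) - 46\right) = -3 - 59 = -62$)
$H 4069 = \left(-62\right) 4069 = -252278$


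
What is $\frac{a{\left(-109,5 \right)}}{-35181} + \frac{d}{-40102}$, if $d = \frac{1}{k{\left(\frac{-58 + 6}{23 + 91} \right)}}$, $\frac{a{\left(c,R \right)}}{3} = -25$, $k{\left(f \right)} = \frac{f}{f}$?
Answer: $\frac{990823}{470276154} \approx 0.0021069$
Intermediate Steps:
$k{\left(f \right)} = 1$
$a{\left(c,R \right)} = -75$ ($a{\left(c,R \right)} = 3 \left(-25\right) = -75$)
$d = 1$ ($d = 1^{-1} = 1$)
$\frac{a{\left(-109,5 \right)}}{-35181} + \frac{d}{-40102} = - \frac{75}{-35181} + 1 \frac{1}{-40102} = \left(-75\right) \left(- \frac{1}{35181}\right) + 1 \left(- \frac{1}{40102}\right) = \frac{25}{11727} - \frac{1}{40102} = \frac{990823}{470276154}$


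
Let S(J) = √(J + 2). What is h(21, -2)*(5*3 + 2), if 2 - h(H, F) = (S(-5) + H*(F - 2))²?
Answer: -119867 + 2856*I*√3 ≈ -1.1987e+5 + 4946.7*I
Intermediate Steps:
S(J) = √(2 + J)
h(H, F) = 2 - (I*√3 + H*(-2 + F))² (h(H, F) = 2 - (√(2 - 5) + H*(F - 2))² = 2 - (√(-3) + H*(-2 + F))² = 2 - (I*√3 + H*(-2 + F))²)
h(21, -2)*(5*3 + 2) = (2 - (-2*21 + I*√3 - 2*21)²)*(5*3 + 2) = (2 - (-42 + I*√3 - 42)²)*(15 + 2) = (2 - (-84 + I*√3)²)*17 = 34 - 17*(-84 + I*√3)²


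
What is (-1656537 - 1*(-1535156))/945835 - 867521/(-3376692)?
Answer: 37333224853/290344861620 ≈ 0.12858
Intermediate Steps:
(-1656537 - 1*(-1535156))/945835 - 867521/(-3376692) = (-1656537 + 1535156)*(1/945835) - 867521*(-1/3376692) = -121381*1/945835 + 867521/3376692 = -121381/945835 + 867521/3376692 = 37333224853/290344861620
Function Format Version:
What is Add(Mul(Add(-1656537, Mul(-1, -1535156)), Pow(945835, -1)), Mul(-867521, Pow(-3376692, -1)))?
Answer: Rational(37333224853, 290344861620) ≈ 0.12858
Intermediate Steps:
Add(Mul(Add(-1656537, Mul(-1, -1535156)), Pow(945835, -1)), Mul(-867521, Pow(-3376692, -1))) = Add(Mul(Add(-1656537, 1535156), Rational(1, 945835)), Mul(-867521, Rational(-1, 3376692))) = Add(Mul(-121381, Rational(1, 945835)), Rational(867521, 3376692)) = Add(Rational(-121381, 945835), Rational(867521, 3376692)) = Rational(37333224853, 290344861620)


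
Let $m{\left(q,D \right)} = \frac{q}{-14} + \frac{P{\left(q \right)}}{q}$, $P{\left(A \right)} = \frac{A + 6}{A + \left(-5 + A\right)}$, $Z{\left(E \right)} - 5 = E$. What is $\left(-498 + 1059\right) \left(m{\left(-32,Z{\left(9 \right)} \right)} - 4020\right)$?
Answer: $- \frac{5806160569}{2576} \approx -2.2539 \cdot 10^{6}$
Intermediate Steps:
$Z{\left(E \right)} = 5 + E$
$P{\left(A \right)} = \frac{6 + A}{-5 + 2 A}$
$m{\left(q,D \right)} = - \frac{q}{14} + \frac{6 + q}{q \left(-5 + 2 q\right)}$ ($m{\left(q,D \right)} = \frac{q}{-14} + \frac{\frac{1}{-5 + 2 q} \left(6 + q\right)}{q} = q \left(- \frac{1}{14}\right) + \frac{6 + q}{q \left(-5 + 2 q\right)} = - \frac{q}{14} + \frac{6 + q}{q \left(-5 + 2 q\right)}$)
$\left(-498 + 1059\right) \left(m{\left(-32,Z{\left(9 \right)} \right)} - 4020\right) = \left(-498 + 1059\right) \left(\frac{6 - 32 + \frac{\left(-32\right)^{2} \left(5 - -64\right)}{14}}{\left(-32\right) \left(-5 + 2 \left(-32\right)\right)} - 4020\right) = 561 \left(- \frac{6 - 32 + \frac{1}{14} \cdot 1024 \left(5 + 64\right)}{32 \left(-5 - 64\right)} - 4020\right) = 561 \left(- \frac{6 - 32 + \frac{1}{14} \cdot 1024 \cdot 69}{32 \left(-69\right)} - 4020\right) = 561 \left(\left(- \frac{1}{32}\right) \left(- \frac{1}{69}\right) \left(6 - 32 + \frac{35328}{7}\right) - 4020\right) = 561 \left(\left(- \frac{1}{32}\right) \left(- \frac{1}{69}\right) \frac{35146}{7} - 4020\right) = 561 \left(\frac{17573}{7728} - 4020\right) = 561 \left(- \frac{31048987}{7728}\right) = - \frac{5806160569}{2576}$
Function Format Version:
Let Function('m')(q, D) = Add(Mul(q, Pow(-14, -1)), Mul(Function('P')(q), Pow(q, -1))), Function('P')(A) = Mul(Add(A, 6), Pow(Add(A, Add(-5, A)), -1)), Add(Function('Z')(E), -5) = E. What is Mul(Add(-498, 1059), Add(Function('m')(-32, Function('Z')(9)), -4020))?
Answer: Rational(-5806160569, 2576) ≈ -2.2539e+6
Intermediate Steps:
Function('Z')(E) = Add(5, E)
Function('P')(A) = Mul(Pow(Add(-5, Mul(2, A)), -1), Add(6, A)) (Function('P')(A) = Mul(Add(6, A), Pow(Add(-5, Mul(2, A)), -1)) = Mul(Pow(Add(-5, Mul(2, A)), -1), Add(6, A)))
Function('m')(q, D) = Add(Mul(Rational(-1, 14), q), Mul(Pow(q, -1), Pow(Add(-5, Mul(2, q)), -1), Add(6, q))) (Function('m')(q, D) = Add(Mul(q, Pow(-14, -1)), Mul(Mul(Pow(Add(-5, Mul(2, q)), -1), Add(6, q)), Pow(q, -1))) = Add(Mul(q, Rational(-1, 14)), Mul(Pow(q, -1), Pow(Add(-5, Mul(2, q)), -1), Add(6, q))) = Add(Mul(Rational(-1, 14), q), Mul(Pow(q, -1), Pow(Add(-5, Mul(2, q)), -1), Add(6, q))))
Mul(Add(-498, 1059), Add(Function('m')(-32, Function('Z')(9)), -4020)) = Mul(Add(-498, 1059), Add(Mul(Pow(-32, -1), Pow(Add(-5, Mul(2, -32)), -1), Add(6, -32, Mul(Rational(1, 14), Pow(-32, 2), Add(5, Mul(-2, -32))))), -4020)) = Mul(561, Add(Mul(Rational(-1, 32), Pow(Add(-5, -64), -1), Add(6, -32, Mul(Rational(1, 14), 1024, Add(5, 64)))), -4020)) = Mul(561, Add(Mul(Rational(-1, 32), Pow(-69, -1), Add(6, -32, Mul(Rational(1, 14), 1024, 69))), -4020)) = Mul(561, Add(Mul(Rational(-1, 32), Rational(-1, 69), Add(6, -32, Rational(35328, 7))), -4020)) = Mul(561, Add(Mul(Rational(-1, 32), Rational(-1, 69), Rational(35146, 7)), -4020)) = Mul(561, Add(Rational(17573, 7728), -4020)) = Mul(561, Rational(-31048987, 7728)) = Rational(-5806160569, 2576)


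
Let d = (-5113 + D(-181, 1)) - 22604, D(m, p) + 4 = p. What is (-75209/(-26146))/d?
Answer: -75209/724767120 ≈ -0.00010377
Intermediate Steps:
D(m, p) = -4 + p
d = -27720 (d = (-5113 + (-4 + 1)) - 22604 = (-5113 - 3) - 22604 = -5116 - 22604 = -27720)
(-75209/(-26146))/d = -75209/(-26146)/(-27720) = -75209*(-1/26146)*(-1/27720) = (75209/26146)*(-1/27720) = -75209/724767120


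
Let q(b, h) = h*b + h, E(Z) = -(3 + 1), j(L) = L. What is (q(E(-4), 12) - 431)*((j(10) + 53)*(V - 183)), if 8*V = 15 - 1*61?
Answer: 22212855/4 ≈ 5.5532e+6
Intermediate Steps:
V = -23/4 (V = (15 - 1*61)/8 = (15 - 61)/8 = (1/8)*(-46) = -23/4 ≈ -5.7500)
E(Z) = -4 (E(Z) = -1*4 = -4)
q(b, h) = h + b*h (q(b, h) = b*h + h = h + b*h)
(q(E(-4), 12) - 431)*((j(10) + 53)*(V - 183)) = (12*(1 - 4) - 431)*((10 + 53)*(-23/4 - 183)) = (12*(-3) - 431)*(63*(-755/4)) = (-36 - 431)*(-47565/4) = -467*(-47565/4) = 22212855/4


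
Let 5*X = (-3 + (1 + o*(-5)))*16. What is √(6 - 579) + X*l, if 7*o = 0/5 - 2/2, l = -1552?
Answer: 223488/35 + I*√573 ≈ 6385.4 + 23.937*I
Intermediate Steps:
o = -⅐ (o = (0/5 - 2/2)/7 = (0*(⅕) - 2*½)/7 = (0 - 1)/7 = (⅐)*(-1) = -⅐ ≈ -0.14286)
X = -144/35 (X = ((-3 + (1 - ⅐*(-5)))*16)/5 = ((-3 + (1 + 5/7))*16)/5 = ((-3 + 12/7)*16)/5 = (-9/7*16)/5 = (⅕)*(-144/7) = -144/35 ≈ -4.1143)
√(6 - 579) + X*l = √(6 - 579) - 144/35*(-1552) = √(-573) + 223488/35 = I*√573 + 223488/35 = 223488/35 + I*√573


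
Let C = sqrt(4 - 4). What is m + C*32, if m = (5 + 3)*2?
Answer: 16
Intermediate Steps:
m = 16 (m = 8*2 = 16)
C = 0 (C = sqrt(0) = 0)
m + C*32 = 16 + 0*32 = 16 + 0 = 16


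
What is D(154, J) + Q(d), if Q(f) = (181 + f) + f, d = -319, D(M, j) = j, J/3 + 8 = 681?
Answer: 1562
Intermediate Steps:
J = 2019 (J = -24 + 3*681 = -24 + 2043 = 2019)
Q(f) = 181 + 2*f
D(154, J) + Q(d) = 2019 + (181 + 2*(-319)) = 2019 + (181 - 638) = 2019 - 457 = 1562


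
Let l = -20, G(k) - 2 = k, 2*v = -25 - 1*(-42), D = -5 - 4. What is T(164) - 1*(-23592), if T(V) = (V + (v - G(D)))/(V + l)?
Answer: 6794855/288 ≈ 23593.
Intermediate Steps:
D = -9
v = 17/2 (v = (-25 - 1*(-42))/2 = (-25 + 42)/2 = (1/2)*17 = 17/2 ≈ 8.5000)
G(k) = 2 + k
T(V) = (31/2 + V)/(-20 + V) (T(V) = (V + (17/2 - (2 - 9)))/(V - 20) = (V + (17/2 - 1*(-7)))/(-20 + V) = (V + (17/2 + 7))/(-20 + V) = (V + 31/2)/(-20 + V) = (31/2 + V)/(-20 + V))
T(164) - 1*(-23592) = (31/2 + 164)/(-20 + 164) - 1*(-23592) = (359/2)/144 + 23592 = (1/144)*(359/2) + 23592 = 359/288 + 23592 = 6794855/288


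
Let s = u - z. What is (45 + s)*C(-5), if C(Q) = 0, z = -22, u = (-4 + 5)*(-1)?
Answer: 0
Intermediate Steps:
u = -1 (u = 1*(-1) = -1)
s = 21 (s = -1 - 1*(-22) = -1 + 22 = 21)
(45 + s)*C(-5) = (45 + 21)*0 = 66*0 = 0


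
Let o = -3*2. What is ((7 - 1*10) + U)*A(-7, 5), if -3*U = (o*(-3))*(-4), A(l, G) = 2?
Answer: 42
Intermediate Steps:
o = -6
U = 24 (U = -(-6*(-3))*(-4)/3 = -6*(-4) = -⅓*(-72) = 24)
((7 - 1*10) + U)*A(-7, 5) = ((7 - 1*10) + 24)*2 = ((7 - 10) + 24)*2 = (-3 + 24)*2 = 21*2 = 42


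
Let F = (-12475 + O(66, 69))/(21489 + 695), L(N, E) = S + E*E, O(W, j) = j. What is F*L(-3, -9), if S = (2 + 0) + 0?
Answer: -514849/11092 ≈ -46.416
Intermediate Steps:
S = 2 (S = 2 + 0 = 2)
L(N, E) = 2 + E**2 (L(N, E) = 2 + E*E = 2 + E**2)
F = -6203/11092 (F = (-12475 + 69)/(21489 + 695) = -12406/22184 = -12406*1/22184 = -6203/11092 ≈ -0.55923)
F*L(-3, -9) = -6203*(2 + (-9)**2)/11092 = -6203*(2 + 81)/11092 = -6203/11092*83 = -514849/11092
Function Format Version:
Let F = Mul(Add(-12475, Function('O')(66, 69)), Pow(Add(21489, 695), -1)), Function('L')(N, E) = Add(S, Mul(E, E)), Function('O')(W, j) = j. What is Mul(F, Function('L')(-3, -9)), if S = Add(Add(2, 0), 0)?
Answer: Rational(-514849, 11092) ≈ -46.416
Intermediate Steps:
S = 2 (S = Add(2, 0) = 2)
Function('L')(N, E) = Add(2, Pow(E, 2)) (Function('L')(N, E) = Add(2, Mul(E, E)) = Add(2, Pow(E, 2)))
F = Rational(-6203, 11092) (F = Mul(Add(-12475, 69), Pow(Add(21489, 695), -1)) = Mul(-12406, Pow(22184, -1)) = Mul(-12406, Rational(1, 22184)) = Rational(-6203, 11092) ≈ -0.55923)
Mul(F, Function('L')(-3, -9)) = Mul(Rational(-6203, 11092), Add(2, Pow(-9, 2))) = Mul(Rational(-6203, 11092), Add(2, 81)) = Mul(Rational(-6203, 11092), 83) = Rational(-514849, 11092)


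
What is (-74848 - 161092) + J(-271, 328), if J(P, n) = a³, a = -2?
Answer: -235948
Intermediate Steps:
J(P, n) = -8 (J(P, n) = (-2)³ = -8)
(-74848 - 161092) + J(-271, 328) = (-74848 - 161092) - 8 = -235940 - 8 = -235948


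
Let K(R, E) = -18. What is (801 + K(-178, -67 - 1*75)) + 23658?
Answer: 24441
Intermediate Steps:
(801 + K(-178, -67 - 1*75)) + 23658 = (801 - 18) + 23658 = 783 + 23658 = 24441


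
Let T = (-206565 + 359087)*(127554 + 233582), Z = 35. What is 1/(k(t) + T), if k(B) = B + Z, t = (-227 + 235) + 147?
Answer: 1/55081185182 ≈ 1.8155e-11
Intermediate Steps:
t = 155 (t = 8 + 147 = 155)
k(B) = 35 + B (k(B) = B + 35 = 35 + B)
T = 55081184992 (T = 152522*361136 = 55081184992)
1/(k(t) + T) = 1/((35 + 155) + 55081184992) = 1/(190 + 55081184992) = 1/55081185182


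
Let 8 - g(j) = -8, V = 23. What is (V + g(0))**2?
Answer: 1521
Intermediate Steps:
g(j) = 16 (g(j) = 8 - 1*(-8) = 8 + 8 = 16)
(V + g(0))**2 = (23 + 16)**2 = 39**2 = 1521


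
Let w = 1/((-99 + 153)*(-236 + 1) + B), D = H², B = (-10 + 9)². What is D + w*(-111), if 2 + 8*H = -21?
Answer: 6719585/812096 ≈ 8.2744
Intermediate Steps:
H = -23/8 (H = -¼ + (⅛)*(-21) = -¼ - 21/8 = -23/8 ≈ -2.8750)
B = 1 (B = (-1)² = 1)
D = 529/64 (D = (-23/8)² = 529/64 ≈ 8.2656)
w = -1/12689 (w = 1/((-99 + 153)*(-236 + 1) + 1) = 1/(54*(-235) + 1) = 1/(-12690 + 1) = 1/(-12689) = -1/12689 ≈ -7.8808e-5)
D + w*(-111) = 529/64 - 1/12689*(-111) = 529/64 + 111/12689 = 6719585/812096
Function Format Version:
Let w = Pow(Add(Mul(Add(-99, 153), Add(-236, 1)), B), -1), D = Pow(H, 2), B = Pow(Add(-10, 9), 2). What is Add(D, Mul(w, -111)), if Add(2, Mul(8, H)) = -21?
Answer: Rational(6719585, 812096) ≈ 8.2744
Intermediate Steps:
H = Rational(-23, 8) (H = Add(Rational(-1, 4), Mul(Rational(1, 8), -21)) = Add(Rational(-1, 4), Rational(-21, 8)) = Rational(-23, 8) ≈ -2.8750)
B = 1 (B = Pow(-1, 2) = 1)
D = Rational(529, 64) (D = Pow(Rational(-23, 8), 2) = Rational(529, 64) ≈ 8.2656)
w = Rational(-1, 12689) (w = Pow(Add(Mul(Add(-99, 153), Add(-236, 1)), 1), -1) = Pow(Add(Mul(54, -235), 1), -1) = Pow(Add(-12690, 1), -1) = Pow(-12689, -1) = Rational(-1, 12689) ≈ -7.8808e-5)
Add(D, Mul(w, -111)) = Add(Rational(529, 64), Mul(Rational(-1, 12689), -111)) = Add(Rational(529, 64), Rational(111, 12689)) = Rational(6719585, 812096)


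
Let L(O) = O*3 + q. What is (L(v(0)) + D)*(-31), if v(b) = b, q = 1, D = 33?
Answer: -1054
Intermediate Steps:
L(O) = 1 + 3*O (L(O) = O*3 + 1 = 3*O + 1 = 1 + 3*O)
(L(v(0)) + D)*(-31) = ((1 + 3*0) + 33)*(-31) = ((1 + 0) + 33)*(-31) = (1 + 33)*(-31) = 34*(-31) = -1054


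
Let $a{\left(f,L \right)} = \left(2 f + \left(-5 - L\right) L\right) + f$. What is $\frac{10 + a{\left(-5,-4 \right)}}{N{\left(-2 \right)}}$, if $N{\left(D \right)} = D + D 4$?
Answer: $\frac{1}{10} \approx 0.1$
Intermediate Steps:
$a{\left(f,L \right)} = 3 f + L \left(-5 - L\right)$ ($a{\left(f,L \right)} = \left(2 f + L \left(-5 - L\right)\right) + f = 3 f + L \left(-5 - L\right)$)
$N{\left(D \right)} = 5 D$ ($N{\left(D \right)} = D + 4 D = 5 D$)
$\frac{10 + a{\left(-5,-4 \right)}}{N{\left(-2 \right)}} = \frac{10 - 11}{5 \left(-2\right)} = \frac{10 - 11}{-10} = \left(10 - 11\right) \left(- \frac{1}{10}\right) = \left(-1\right) \left(- \frac{1}{10}\right) = \frac{1}{10}$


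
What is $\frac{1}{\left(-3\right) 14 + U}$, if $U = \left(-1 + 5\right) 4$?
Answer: $- \frac{1}{26} \approx -0.038462$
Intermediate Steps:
$U = 16$ ($U = 4 \cdot 4 = 16$)
$\frac{1}{\left(-3\right) 14 + U} = \frac{1}{\left(-3\right) 14 + 16} = \frac{1}{-42 + 16} = \frac{1}{-26} = - \frac{1}{26}$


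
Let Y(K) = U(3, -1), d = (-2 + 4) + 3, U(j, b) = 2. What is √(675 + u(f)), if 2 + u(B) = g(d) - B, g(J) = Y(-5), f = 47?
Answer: 2*√157 ≈ 25.060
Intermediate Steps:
d = 5 (d = 2 + 3 = 5)
Y(K) = 2
g(J) = 2
u(B) = -B (u(B) = -2 + (2 - B) = -B)
√(675 + u(f)) = √(675 - 1*47) = √(675 - 47) = √628 = 2*√157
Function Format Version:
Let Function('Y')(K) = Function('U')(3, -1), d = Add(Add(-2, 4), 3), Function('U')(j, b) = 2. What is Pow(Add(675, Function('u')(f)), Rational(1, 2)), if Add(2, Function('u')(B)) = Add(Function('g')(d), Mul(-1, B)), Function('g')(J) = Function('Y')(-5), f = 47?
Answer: Mul(2, Pow(157, Rational(1, 2))) ≈ 25.060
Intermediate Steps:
d = 5 (d = Add(2, 3) = 5)
Function('Y')(K) = 2
Function('g')(J) = 2
Function('u')(B) = Mul(-1, B) (Function('u')(B) = Add(-2, Add(2, Mul(-1, B))) = Mul(-1, B))
Pow(Add(675, Function('u')(f)), Rational(1, 2)) = Pow(Add(675, Mul(-1, 47)), Rational(1, 2)) = Pow(Add(675, -47), Rational(1, 2)) = Pow(628, Rational(1, 2)) = Mul(2, Pow(157, Rational(1, 2)))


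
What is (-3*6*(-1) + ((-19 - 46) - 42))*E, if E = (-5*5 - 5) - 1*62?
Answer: 8188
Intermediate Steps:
E = -92 (E = (-25 - 5) - 62 = -30 - 62 = -92)
(-3*6*(-1) + ((-19 - 46) - 42))*E = (-3*6*(-1) + ((-19 - 46) - 42))*(-92) = (-18*(-1) + (-65 - 42))*(-92) = (18 - 107)*(-92) = -89*(-92) = 8188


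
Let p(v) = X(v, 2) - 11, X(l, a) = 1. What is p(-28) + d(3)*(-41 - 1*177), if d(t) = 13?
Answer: -2844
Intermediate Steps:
p(v) = -10 (p(v) = 1 - 11 = -10)
p(-28) + d(3)*(-41 - 1*177) = -10 + 13*(-41 - 1*177) = -10 + 13*(-41 - 177) = -10 + 13*(-218) = -10 - 2834 = -2844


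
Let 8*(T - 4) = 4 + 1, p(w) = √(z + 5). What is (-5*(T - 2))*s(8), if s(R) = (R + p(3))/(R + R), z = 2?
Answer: -105/16 - 105*√7/128 ≈ -8.7328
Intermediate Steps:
p(w) = √7 (p(w) = √(2 + 5) = √7)
T = 37/8 (T = 4 + (4 + 1)/8 = 4 + (⅛)*5 = 4 + 5/8 = 37/8 ≈ 4.6250)
s(R) = (R + √7)/(2*R) (s(R) = (R + √7)/(R + R) = (R + √7)/((2*R)) = (R + √7)*(1/(2*R)) = (R + √7)/(2*R))
(-5*(T - 2))*s(8) = (-5*(37/8 - 2))*((½)*(8 + √7)/8) = (-5*21/8)*((½)*(⅛)*(8 + √7)) = -105*(½ + √7/16)/8 = -105/16 - 105*√7/128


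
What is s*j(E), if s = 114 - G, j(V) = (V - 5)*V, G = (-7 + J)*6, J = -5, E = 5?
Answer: 0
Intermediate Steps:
G = -72 (G = (-7 - 5)*6 = -12*6 = -72)
j(V) = V*(-5 + V) (j(V) = (-5 + V)*V = V*(-5 + V))
s = 186 (s = 114 - 1*(-72) = 114 + 72 = 186)
s*j(E) = 186*(5*(-5 + 5)) = 186*(5*0) = 186*0 = 0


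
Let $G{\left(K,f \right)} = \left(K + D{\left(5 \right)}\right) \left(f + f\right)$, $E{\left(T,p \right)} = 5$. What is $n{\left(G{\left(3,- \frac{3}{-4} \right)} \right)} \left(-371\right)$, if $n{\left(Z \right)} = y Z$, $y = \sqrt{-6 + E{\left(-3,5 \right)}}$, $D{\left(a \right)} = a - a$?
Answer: $- \frac{3339 i}{2} \approx - 1669.5 i$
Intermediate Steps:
$D{\left(a \right)} = 0$
$y = i$ ($y = \sqrt{-6 + 5} = \sqrt{-1} = i \approx 1.0 i$)
$G{\left(K,f \right)} = 2 K f$ ($G{\left(K,f \right)} = \left(K + 0\right) \left(f + f\right) = K 2 f = 2 K f$)
$n{\left(Z \right)} = i Z$
$n{\left(G{\left(3,- \frac{3}{-4} \right)} \right)} \left(-371\right) = i 2 \cdot 3 \left(- \frac{3}{-4}\right) \left(-371\right) = i 2 \cdot 3 \left(\left(-3\right) \left(- \frac{1}{4}\right)\right) \left(-371\right) = i 2 \cdot 3 \cdot \frac{3}{4} \left(-371\right) = i \frac{9}{2} \left(-371\right) = \frac{9 i}{2} \left(-371\right) = - \frac{3339 i}{2}$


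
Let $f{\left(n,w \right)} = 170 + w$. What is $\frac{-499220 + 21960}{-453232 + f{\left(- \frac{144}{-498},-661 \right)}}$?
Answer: $\frac{477260}{453723} \approx 1.0519$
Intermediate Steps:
$\frac{-499220 + 21960}{-453232 + f{\left(- \frac{144}{-498},-661 \right)}} = \frac{-499220 + 21960}{-453232 + \left(170 - 661\right)} = - \frac{477260}{-453232 - 491} = - \frac{477260}{-453723} = \left(-477260\right) \left(- \frac{1}{453723}\right) = \frac{477260}{453723}$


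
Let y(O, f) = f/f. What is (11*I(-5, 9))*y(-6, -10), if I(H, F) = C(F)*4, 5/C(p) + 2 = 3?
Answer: 220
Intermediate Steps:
y(O, f) = 1
C(p) = 5 (C(p) = 5/(-2 + 3) = 5/1 = 5*1 = 5)
I(H, F) = 20 (I(H, F) = 5*4 = 20)
(11*I(-5, 9))*y(-6, -10) = (11*20)*1 = 220*1 = 220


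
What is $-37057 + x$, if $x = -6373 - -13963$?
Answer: $-29467$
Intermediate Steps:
$x = 7590$ ($x = -6373 + 13963 = 7590$)
$-37057 + x = -37057 + 7590 = -29467$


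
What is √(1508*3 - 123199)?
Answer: 5*I*√4747 ≈ 344.49*I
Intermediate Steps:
√(1508*3 - 123199) = √(4524 - 123199) = √(-118675) = 5*I*√4747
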